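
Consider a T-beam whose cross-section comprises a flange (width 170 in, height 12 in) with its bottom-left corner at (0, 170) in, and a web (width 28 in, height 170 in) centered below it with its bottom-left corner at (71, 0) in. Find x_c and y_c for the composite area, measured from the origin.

Part | A | x̄ᵢ | ȳᵢ | A·x̄ᵢ | A·ȳᵢ
web | 4760.00 | 85.00 | 85.00 | 404600.00 | 404600.00
flange | 2040.00 | 85.00 | 176.00 | 173400.00 | 359040.00
Σ | 6800.00 |  |  | 578000.00 | 763640.00
x_c = 578000.00 / 6800.00 = 85.00 in
y_c = 763640.00 / 6800.00 = 112.30 in

x_c = 85.00 in, y_c = 112.30 in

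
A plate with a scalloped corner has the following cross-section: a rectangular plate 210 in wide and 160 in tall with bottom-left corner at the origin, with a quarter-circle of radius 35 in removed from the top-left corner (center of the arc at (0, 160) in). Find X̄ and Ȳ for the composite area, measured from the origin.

X̄ = 107.66 in, Ȳ = 78.08 in

plate: A = 210 × 160 = 33600.00, centroid at (105.00, 80.00).
removed quarter-circle: A = −¼π·35² = -962.11, centroid at (14.85, 145.15).
ΣA = 32637.89 in², ΣAX̄ = 3513708.33 in³, ΣAȲ = 2548353.63 in³.
X̄ = 3513708.33/32637.89 = 107.66 in; Ȳ = 2548353.63/32637.89 = 78.08 in.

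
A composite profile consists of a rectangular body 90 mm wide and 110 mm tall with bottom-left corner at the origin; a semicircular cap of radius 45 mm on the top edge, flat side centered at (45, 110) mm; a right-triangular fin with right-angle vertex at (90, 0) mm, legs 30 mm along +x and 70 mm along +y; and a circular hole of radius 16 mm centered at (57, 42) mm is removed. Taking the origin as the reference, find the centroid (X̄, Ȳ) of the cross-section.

X̄ = 48.61 mm, Ȳ = 70.98 mm

rectangular body: A = 90 × 110 = 9900.00, centroid at (45.00, 55.00).
semicircular top: A = ½π·45² = 3180.86, centroid at (45.00, 129.10).
triangular fin: A = ½·30·70 = 1050.00, centroid at (100.00, 23.33).
hole: A = −π·16² = -804.25, centroid at (57.00, 42.00).
ΣA = 13326.61 mm², ΣAX̄ = 647796.70 mm³, ΣAȲ = 945866.48 mm³.
X̄ = 647796.70/13326.61 = 48.61 mm; Ȳ = 945866.48/13326.61 = 70.98 mm.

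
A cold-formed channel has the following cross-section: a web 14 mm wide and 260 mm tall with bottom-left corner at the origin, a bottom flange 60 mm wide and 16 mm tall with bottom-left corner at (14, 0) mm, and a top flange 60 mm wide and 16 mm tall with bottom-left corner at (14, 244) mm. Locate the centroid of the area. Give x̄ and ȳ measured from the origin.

web: A = 14 × 260 = 3640.00, centroid at (7.00, 130.00).
bottom flange: A = 60 × 16 = 960.00, centroid at (44.00, 8.00).
top flange: A = 60 × 16 = 960.00, centroid at (44.00, 252.00).
ΣA = 5560.00 mm², ΣAx̄ = 109960.00 mm³, ΣAȳ = 722800.00 mm³.
x̄ = 109960.00/5560.00 = 19.78 mm; ȳ = 722800.00/5560.00 = 130.00 mm.

x̄ = 19.78 mm, ȳ = 130.00 mm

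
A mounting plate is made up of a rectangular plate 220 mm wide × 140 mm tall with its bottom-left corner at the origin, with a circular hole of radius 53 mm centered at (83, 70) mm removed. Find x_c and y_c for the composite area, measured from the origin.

plate: A = 220 × 140 = 30800.00, centroid at (110.00, 70.00).
hole: A = −π·53² = -8824.73, centroid at (83.00, 70.00).
ΣA = 21975.27 mm²
ΣAx_c = (30800.00)(110.00) + (-8824.73)(83.00) = 2655547.10 mm³
ΣAy_c = (30800.00)(70.00) + (-8824.73)(70.00) = 1538268.64 mm³
x_c = 2655547.10 / 21975.27 = 120.84 mm
y_c = 1538268.64 / 21975.27 = 70.00 mm

x_c = 120.84 mm, y_c = 70.00 mm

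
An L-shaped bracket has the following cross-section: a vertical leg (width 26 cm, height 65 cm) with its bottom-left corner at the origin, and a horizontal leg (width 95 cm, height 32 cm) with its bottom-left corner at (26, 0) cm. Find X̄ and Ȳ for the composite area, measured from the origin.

Part | A | x̄ᵢ | ȳᵢ | A·x̄ᵢ | A·ȳᵢ
vertical leg | 1690.00 | 13.00 | 32.50 | 21970.00 | 54925.00
horizontal leg | 3040.00 | 73.50 | 16.00 | 223440.00 | 48640.00
Σ | 4730.00 |  |  | 245410.00 | 103565.00
X̄ = 245410.00 / 4730.00 = 51.88 cm
Ȳ = 103565.00 / 4730.00 = 21.90 cm

X̄ = 51.88 cm, Ȳ = 21.90 cm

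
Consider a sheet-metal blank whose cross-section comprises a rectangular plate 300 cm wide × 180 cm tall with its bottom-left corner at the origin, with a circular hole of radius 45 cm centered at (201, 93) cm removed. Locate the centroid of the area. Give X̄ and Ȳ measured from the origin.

Part | A | x̄ᵢ | ȳᵢ | A·x̄ᵢ | A·ȳᵢ
plate | 54000.00 | 150.00 | 90.00 | 8100000.00 | 4860000.00
hole | -6361.73 | 201.00 | 93.00 | -1278706.75 | -591640.44
Σ | 47638.27 |  |  | 6821293.25 | 4268359.56
X̄ = 6821293.25 / 47638.27 = 143.19 cm
Ȳ = 4268359.56 / 47638.27 = 89.60 cm

X̄ = 143.19 cm, Ȳ = 89.60 cm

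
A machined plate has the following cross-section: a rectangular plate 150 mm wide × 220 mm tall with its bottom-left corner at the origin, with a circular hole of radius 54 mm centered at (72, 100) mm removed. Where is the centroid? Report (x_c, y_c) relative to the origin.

Part | A | x̄ᵢ | ȳᵢ | A·x̄ᵢ | A·ȳᵢ
plate | 33000.00 | 75.00 | 110.00 | 2475000.00 | 3630000.00
hole | -9160.88 | 72.00 | 100.00 | -659583.66 | -916088.42
Σ | 23839.12 |  |  | 1815416.34 | 2713911.58
x_c = 1815416.34 / 23839.12 = 76.15 mm
y_c = 2713911.58 / 23839.12 = 113.84 mm

x_c = 76.15 mm, y_c = 113.84 mm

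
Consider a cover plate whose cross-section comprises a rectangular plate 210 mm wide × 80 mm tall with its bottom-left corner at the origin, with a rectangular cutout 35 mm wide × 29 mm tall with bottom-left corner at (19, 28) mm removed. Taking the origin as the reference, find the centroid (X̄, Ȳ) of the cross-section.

plate: A = 210 × 80 = 16800.00, centroid at (105.00, 40.00).
hole: A = −(35 × 29) = -1015.00, centroid at (36.50, 42.50).
ΣA = 15785.00 mm²
ΣAX̄ = (16800.00)(105.00) + (-1015.00)(36.50) = 1726952.50 mm³
ΣAȲ = (16800.00)(40.00) + (-1015.00)(42.50) = 628862.50 mm³
X̄ = 1726952.50 / 15785.00 = 109.40 mm
Ȳ = 628862.50 / 15785.00 = 39.84 mm

X̄ = 109.40 mm, Ȳ = 39.84 mm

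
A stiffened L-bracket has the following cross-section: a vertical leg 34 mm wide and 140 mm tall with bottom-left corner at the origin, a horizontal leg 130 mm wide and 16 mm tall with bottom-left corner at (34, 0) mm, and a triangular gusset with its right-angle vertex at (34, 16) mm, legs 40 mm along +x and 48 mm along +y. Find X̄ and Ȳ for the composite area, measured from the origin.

X̄ = 42.60 mm, Ȳ = 48.79 mm

Part | A | x̄ᵢ | ȳᵢ | A·x̄ᵢ | A·ȳᵢ
vertical leg | 4760.00 | 17.00 | 70.00 | 80920.00 | 333200.00
horizontal leg | 2080.00 | 99.00 | 8.00 | 205920.00 | 16640.00
gusset | 960.00 | 47.33 | 32.00 | 45440.00 | 30720.00
Σ | 7800.00 |  |  | 332280.00 | 380560.00
X̄ = 332280.00 / 7800.00 = 42.60 mm
Ȳ = 380560.00 / 7800.00 = 48.79 mm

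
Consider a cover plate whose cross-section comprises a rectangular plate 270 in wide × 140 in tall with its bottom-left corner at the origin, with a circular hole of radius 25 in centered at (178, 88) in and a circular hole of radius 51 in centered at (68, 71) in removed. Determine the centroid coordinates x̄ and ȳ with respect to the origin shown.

plate: A = 270 × 140 = 37800.00, centroid at (135.00, 70.00).
hole 1: A = −π·25² = -1963.50, centroid at (178.00, 88.00).
hole 2: A = −π·51² = -8171.28, centroid at (68.00, 71.00).
ΣA = 27665.22 in²
ΣAx̄ = (37800.00)(135.00) + (-1963.50)(178.00) + (-8171.28)(68.00) = 4197850.61 in³
ΣAȳ = (37800.00)(70.00) + (-1963.50)(88.00) + (-8171.28)(71.00) = 1893051.35 in³
x̄ = 4197850.61 / 27665.22 = 151.74 in
ȳ = 1893051.35 / 27665.22 = 68.43 in

x̄ = 151.74 in, ȳ = 68.43 in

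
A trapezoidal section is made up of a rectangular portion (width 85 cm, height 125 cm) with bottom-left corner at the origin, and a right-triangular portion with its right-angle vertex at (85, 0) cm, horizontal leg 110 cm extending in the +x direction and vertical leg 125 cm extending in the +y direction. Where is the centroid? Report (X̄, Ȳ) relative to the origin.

rectangular portion: A = 85 × 125 = 10625.00, centroid at (42.50, 62.50).
triangular portion: A = ½·110·125 = 6875.00, centroid at (121.67, 41.67).
ΣA = 17500.00 cm², ΣAX̄ = 1288020.83 cm³, ΣAȲ = 950520.83 cm³.
X̄ = 1288020.83/17500.00 = 73.60 cm; Ȳ = 950520.83/17500.00 = 54.32 cm.

X̄ = 73.60 cm, Ȳ = 54.32 cm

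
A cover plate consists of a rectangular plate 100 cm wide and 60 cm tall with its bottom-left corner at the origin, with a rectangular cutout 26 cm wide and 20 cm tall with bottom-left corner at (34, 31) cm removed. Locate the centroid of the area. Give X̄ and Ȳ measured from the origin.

X̄ = 50.28 cm, Ȳ = 28.96 cm

Part | A | x̄ᵢ | ȳᵢ | A·x̄ᵢ | A·ȳᵢ
plate | 6000.00 | 50.00 | 30.00 | 300000.00 | 180000.00
hole | -520.00 | 47.00 | 41.00 | -24440.00 | -21320.00
Σ | 5480.00 |  |  | 275560.00 | 158680.00
X̄ = 275560.00 / 5480.00 = 50.28 cm
Ȳ = 158680.00 / 5480.00 = 28.96 cm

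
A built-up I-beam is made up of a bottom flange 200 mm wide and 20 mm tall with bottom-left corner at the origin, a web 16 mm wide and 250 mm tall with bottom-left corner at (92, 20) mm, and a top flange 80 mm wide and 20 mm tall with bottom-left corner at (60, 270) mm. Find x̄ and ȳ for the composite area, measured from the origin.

bottom flange: A = 200 × 20 = 4000.00, centroid at (100.00, 10.00).
web: A = 16 × 250 = 4000.00, centroid at (100.00, 145.00).
top flange: A = 80 × 20 = 1600.00, centroid at (100.00, 280.00).
ΣA = 9600.00 mm²
ΣAx̄ = (4000.00)(100.00) + (4000.00)(100.00) + (1600.00)(100.00) = 960000.00 mm³
ΣAȳ = (4000.00)(10.00) + (4000.00)(145.00) + (1600.00)(280.00) = 1068000.00 mm³
x̄ = 960000.00 / 9600.00 = 100.00 mm
ȳ = 1068000.00 / 9600.00 = 111.25 mm

x̄ = 100.00 mm, ȳ = 111.25 mm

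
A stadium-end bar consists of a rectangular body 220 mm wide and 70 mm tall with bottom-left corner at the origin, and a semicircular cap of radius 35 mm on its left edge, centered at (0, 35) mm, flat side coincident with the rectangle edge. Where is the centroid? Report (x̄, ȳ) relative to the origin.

Part | A | x̄ᵢ | ȳᵢ | A·x̄ᵢ | A·ȳᵢ
rectangular body | 15400.00 | 110.00 | 35.00 | 1694000.00 | 539000.00
semicircular end | 1924.23 | -14.85 | 35.00 | -28583.33 | 67347.89
Σ | 17324.23 |  |  | 1665416.67 | 606347.89
x̄ = 1665416.67 / 17324.23 = 96.13 mm
ȳ = 606347.89 / 17324.23 = 35.00 mm

x̄ = 96.13 mm, ȳ = 35.00 mm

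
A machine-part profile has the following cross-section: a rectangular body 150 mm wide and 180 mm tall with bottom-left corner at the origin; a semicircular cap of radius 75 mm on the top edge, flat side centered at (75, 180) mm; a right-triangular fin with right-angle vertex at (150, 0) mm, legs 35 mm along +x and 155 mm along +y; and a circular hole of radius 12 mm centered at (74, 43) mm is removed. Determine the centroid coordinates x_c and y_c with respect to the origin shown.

Part | A | x̄ᵢ | ȳᵢ | A·x̄ᵢ | A·ȳᵢ
rectangular body | 27000.00 | 75.00 | 90.00 | 2025000.00 | 2430000.00
semicircular top | 8835.73 | 75.00 | 211.83 | 662679.70 | 1871681.28
triangular fin | 2712.50 | 161.67 | 51.67 | 438520.83 | 140145.83
hole | -452.39 | 74.00 | 43.00 | -33476.81 | -19452.74
Σ | 38095.84 |  |  | 3092723.72 | 4422374.37
x_c = 3092723.72 / 38095.84 = 81.18 mm
y_c = 4422374.37 / 38095.84 = 116.09 mm

x_c = 81.18 mm, y_c = 116.09 mm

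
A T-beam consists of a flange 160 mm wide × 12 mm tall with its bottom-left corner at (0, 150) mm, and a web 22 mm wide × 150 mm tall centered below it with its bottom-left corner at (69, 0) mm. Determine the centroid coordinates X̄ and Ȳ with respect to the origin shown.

Part | A | x̄ᵢ | ȳᵢ | A·x̄ᵢ | A·ȳᵢ
web | 3300.00 | 80.00 | 75.00 | 264000.00 | 247500.00
flange | 1920.00 | 80.00 | 156.00 | 153600.00 | 299520.00
Σ | 5220.00 |  |  | 417600.00 | 547020.00
X̄ = 417600.00 / 5220.00 = 80.00 mm
Ȳ = 547020.00 / 5220.00 = 104.79 mm

X̄ = 80.00 mm, Ȳ = 104.79 mm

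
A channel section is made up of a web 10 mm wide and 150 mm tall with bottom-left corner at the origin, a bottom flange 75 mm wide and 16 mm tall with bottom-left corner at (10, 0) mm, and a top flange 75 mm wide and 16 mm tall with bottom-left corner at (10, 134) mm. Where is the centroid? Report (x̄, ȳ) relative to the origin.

x̄ = 31.15 mm, ȳ = 75.00 mm

web: A = 10 × 150 = 1500.00, centroid at (5.00, 75.00).
bottom flange: A = 75 × 16 = 1200.00, centroid at (47.50, 8.00).
top flange: A = 75 × 16 = 1200.00, centroid at (47.50, 142.00).
ΣA = 3900.00 mm², ΣAx̄ = 121500.00 mm³, ΣAȳ = 292500.00 mm³.
x̄ = 121500.00/3900.00 = 31.15 mm; ȳ = 292500.00/3900.00 = 75.00 mm.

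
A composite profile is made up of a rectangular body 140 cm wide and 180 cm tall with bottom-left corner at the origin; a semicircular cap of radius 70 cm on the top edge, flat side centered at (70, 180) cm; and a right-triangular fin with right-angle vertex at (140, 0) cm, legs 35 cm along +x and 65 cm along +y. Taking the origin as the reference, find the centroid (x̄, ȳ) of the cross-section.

x̄ = 72.73 cm, ȳ = 114.79 cm

rectangular body: A = 140 × 180 = 25200.00, centroid at (70.00, 90.00).
semicircular top: A = ½π·70² = 7696.90, centroid at (70.00, 209.71).
triangular fin: A = ½·35·65 = 1137.50, centroid at (151.67, 21.67).
ΣA = 34034.40 cm²
ΣAx̄ = (25200.00)(70.00) + (7696.90)(70.00) + (1137.50)(151.67) = 2475303.97 cm³
ΣAȳ = (25200.00)(90.00) + (7696.90)(209.71) + (1137.50)(21.67) = 3906754.86 cm³
x̄ = 2475303.97 / 34034.40 = 72.73 cm
ȳ = 3906754.86 / 34034.40 = 114.79 cm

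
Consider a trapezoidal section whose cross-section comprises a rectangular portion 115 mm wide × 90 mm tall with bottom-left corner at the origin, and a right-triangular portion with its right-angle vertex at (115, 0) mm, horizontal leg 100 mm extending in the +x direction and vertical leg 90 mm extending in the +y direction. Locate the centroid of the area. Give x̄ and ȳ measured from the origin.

x̄ = 85.03 mm, ȳ = 40.45 mm

rectangular portion: A = 115 × 90 = 10350.00, centroid at (57.50, 45.00).
triangular portion: A = ½·100·90 = 4500.00, centroid at (148.33, 30.00).
ΣA = 14850.00 mm²
ΣAx̄ = (10350.00)(57.50) + (4500.00)(148.33) = 1262625.00 mm³
ΣAȳ = (10350.00)(45.00) + (4500.00)(30.00) = 600750.00 mm³
x̄ = 1262625.00 / 14850.00 = 85.03 mm
ȳ = 600750.00 / 14850.00 = 40.45 mm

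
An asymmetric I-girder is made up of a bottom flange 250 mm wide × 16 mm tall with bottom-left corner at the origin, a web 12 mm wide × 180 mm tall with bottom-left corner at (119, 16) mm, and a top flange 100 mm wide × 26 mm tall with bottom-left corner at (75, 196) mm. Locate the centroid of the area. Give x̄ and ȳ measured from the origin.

bottom flange: A = 250 × 16 = 4000.00, centroid at (125.00, 8.00).
web: A = 12 × 180 = 2160.00, centroid at (125.00, 106.00).
top flange: A = 100 × 26 = 2600.00, centroid at (125.00, 209.00).
ΣA = 8760.00 mm²
ΣAx̄ = (4000.00)(125.00) + (2160.00)(125.00) + (2600.00)(125.00) = 1095000.00 mm³
ΣAȳ = (4000.00)(8.00) + (2160.00)(106.00) + (2600.00)(209.00) = 804360.00 mm³
x̄ = 1095000.00 / 8760.00 = 125.00 mm
ȳ = 804360.00 / 8760.00 = 91.82 mm

x̄ = 125.00 mm, ȳ = 91.82 mm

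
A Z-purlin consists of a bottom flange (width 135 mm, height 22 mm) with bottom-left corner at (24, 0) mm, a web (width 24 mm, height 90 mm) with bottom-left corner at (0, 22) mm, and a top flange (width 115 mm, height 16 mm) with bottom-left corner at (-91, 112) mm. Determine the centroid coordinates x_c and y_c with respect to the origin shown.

Part | A | x̄ᵢ | ȳᵢ | A·x̄ᵢ | A·ȳᵢ
bottom flange | 2970.00 | 91.50 | 11.00 | 271755.00 | 32670.00
web | 2160.00 | 12.00 | 67.00 | 25920.00 | 144720.00
top flange | 1840.00 | -33.50 | 120.00 | -61640.00 | 220800.00
Σ | 6970.00 |  |  | 236035.00 | 398190.00
x_c = 236035.00 / 6970.00 = 33.86 mm
y_c = 398190.00 / 6970.00 = 57.13 mm

x_c = 33.86 mm, y_c = 57.13 mm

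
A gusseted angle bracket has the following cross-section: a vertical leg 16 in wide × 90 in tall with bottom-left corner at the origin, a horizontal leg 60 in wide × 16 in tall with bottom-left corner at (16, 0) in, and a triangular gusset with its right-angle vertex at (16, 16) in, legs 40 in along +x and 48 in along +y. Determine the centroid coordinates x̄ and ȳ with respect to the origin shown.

vertical leg: A = 16 × 90 = 1440.00, centroid at (8.00, 45.00).
horizontal leg: A = 60 × 16 = 960.00, centroid at (46.00, 8.00).
gusset: A = ½·40·48 = 960.00, centroid at (29.33, 32.00).
ΣA = 3360.00 in²
ΣAx̄ = (1440.00)(8.00) + (960.00)(46.00) + (960.00)(29.33) = 83840.00 in³
ΣAȳ = (1440.00)(45.00) + (960.00)(8.00) + (960.00)(32.00) = 103200.00 in³
x̄ = 83840.00 / 3360.00 = 24.95 in
ȳ = 103200.00 / 3360.00 = 30.71 in

x̄ = 24.95 in, ȳ = 30.71 in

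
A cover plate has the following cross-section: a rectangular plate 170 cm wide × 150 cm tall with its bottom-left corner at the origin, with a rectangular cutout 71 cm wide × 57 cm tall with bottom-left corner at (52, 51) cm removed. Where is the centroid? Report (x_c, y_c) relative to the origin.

Part | A | x̄ᵢ | ȳᵢ | A·x̄ᵢ | A·ȳᵢ
plate | 25500.00 | 85.00 | 75.00 | 2167500.00 | 1912500.00
hole | -4047.00 | 87.50 | 79.50 | -354112.50 | -321736.50
Σ | 21453.00 |  |  | 1813387.50 | 1590763.50
x_c = 1813387.50 / 21453.00 = 84.53 cm
y_c = 1590763.50 / 21453.00 = 74.15 cm

x_c = 84.53 cm, y_c = 74.15 cm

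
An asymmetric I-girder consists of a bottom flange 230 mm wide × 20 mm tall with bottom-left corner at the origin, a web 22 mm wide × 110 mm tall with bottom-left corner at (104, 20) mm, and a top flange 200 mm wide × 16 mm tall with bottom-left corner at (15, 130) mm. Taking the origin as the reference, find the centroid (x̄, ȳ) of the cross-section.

x̄ = 115.00 mm, ȳ = 65.47 mm

bottom flange: A = 230 × 20 = 4600.00, centroid at (115.00, 10.00).
web: A = 22 × 110 = 2420.00, centroid at (115.00, 75.00).
top flange: A = 200 × 16 = 3200.00, centroid at (115.00, 138.00).
ΣA = 10220.00 mm², ΣAx̄ = 1175300.00 mm³, ΣAȳ = 669100.00 mm³.
x̄ = 1175300.00/10220.00 = 115.00 mm; ȳ = 669100.00/10220.00 = 65.47 mm.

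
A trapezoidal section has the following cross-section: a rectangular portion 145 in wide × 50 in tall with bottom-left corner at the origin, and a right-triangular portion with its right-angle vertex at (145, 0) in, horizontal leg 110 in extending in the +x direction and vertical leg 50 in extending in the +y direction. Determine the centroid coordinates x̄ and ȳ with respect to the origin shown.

Part | A | x̄ᵢ | ȳᵢ | A·x̄ᵢ | A·ȳᵢ
rectangular portion | 7250.00 | 72.50 | 25.00 | 525625.00 | 181250.00
triangular portion | 2750.00 | 181.67 | 16.67 | 499583.33 | 45833.33
Σ | 10000.00 |  |  | 1025208.33 | 227083.33
x̄ = 1025208.33 / 10000.00 = 102.52 in
ȳ = 227083.33 / 10000.00 = 22.71 in

x̄ = 102.52 in, ȳ = 22.71 in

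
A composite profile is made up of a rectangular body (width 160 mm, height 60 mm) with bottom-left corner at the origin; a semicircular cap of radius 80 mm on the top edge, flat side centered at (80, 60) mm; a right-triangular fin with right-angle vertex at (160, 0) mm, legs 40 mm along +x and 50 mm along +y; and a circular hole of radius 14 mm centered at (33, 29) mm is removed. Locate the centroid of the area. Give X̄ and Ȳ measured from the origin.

Part | A | x̄ᵢ | ȳᵢ | A·x̄ᵢ | A·ȳᵢ
rectangular body | 9600.00 | 80.00 | 30.00 | 768000.00 | 288000.00
semicircular top | 10053.10 | 80.00 | 93.95 | 804247.72 | 944519.12
triangular fin | 1000.00 | 173.33 | 16.67 | 173333.33 | 16666.67
hole | -615.75 | 33.00 | 29.00 | -20319.82 | -17856.81
Σ | 20037.34 |  |  | 1725261.23 | 1231328.98
X̄ = 1725261.23 / 20037.34 = 86.10 mm
Ȳ = 1231328.98 / 20037.34 = 61.45 mm

X̄ = 86.10 mm, Ȳ = 61.45 mm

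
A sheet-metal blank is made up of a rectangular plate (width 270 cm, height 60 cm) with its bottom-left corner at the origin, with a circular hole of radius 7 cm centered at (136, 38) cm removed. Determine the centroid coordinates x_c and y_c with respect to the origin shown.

plate: A = 270 × 60 = 16200.00, centroid at (135.00, 30.00).
hole: A = −π·7² = -153.94, centroid at (136.00, 38.00).
ΣA = 16046.06 cm², ΣAx_c = 2166064.43 cm³, ΣAy_c = 480150.35 cm³.
x_c = 2166064.43/16046.06 = 134.99 cm; y_c = 480150.35/16046.06 = 29.92 cm.

x_c = 134.99 cm, y_c = 29.92 cm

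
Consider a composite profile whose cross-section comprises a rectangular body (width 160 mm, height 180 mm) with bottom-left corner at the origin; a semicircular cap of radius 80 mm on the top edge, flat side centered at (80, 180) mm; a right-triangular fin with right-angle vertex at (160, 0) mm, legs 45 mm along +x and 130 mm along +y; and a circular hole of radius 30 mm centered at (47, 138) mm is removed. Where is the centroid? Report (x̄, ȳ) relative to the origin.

x̄ = 89.53 mm, ȳ = 115.00 mm

rectangular body: A = 160 × 180 = 28800.00, centroid at (80.00, 90.00).
semicircular top: A = ½π·80² = 10053.10, centroid at (80.00, 213.95).
triangular fin: A = ½·45·130 = 2925.00, centroid at (175.00, 43.33).
hole: A = −π·30² = -2827.43, centroid at (47.00, 138.00).
ΣA = 38950.66 mm²
ΣAx̄ = (28800.00)(80.00) + (10053.10)(80.00) + (2925.00)(175.00) + (-2827.43)(47.00) = 3487233.35 mm³
ΣAȳ = (28800.00)(90.00) + (10053.10)(213.95) + (2925.00)(43.33) + (-2827.43)(138.00) = 4479454.89 mm³
x̄ = 3487233.35 / 38950.66 = 89.53 mm
ȳ = 4479454.89 / 38950.66 = 115.00 mm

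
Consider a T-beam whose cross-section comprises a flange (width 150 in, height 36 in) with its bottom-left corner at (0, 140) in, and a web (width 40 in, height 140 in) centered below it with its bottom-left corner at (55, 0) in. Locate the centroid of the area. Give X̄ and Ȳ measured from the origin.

web: A = 40 × 140 = 5600.00, centroid at (75.00, 70.00).
flange: A = 150 × 36 = 5400.00, centroid at (75.00, 158.00).
ΣA = 11000.00 in²
ΣAX̄ = (5600.00)(75.00) + (5400.00)(75.00) = 825000.00 in³
ΣAȲ = (5600.00)(70.00) + (5400.00)(158.00) = 1245200.00 in³
X̄ = 825000.00 / 11000.00 = 75.00 in
Ȳ = 1245200.00 / 11000.00 = 113.20 in

X̄ = 75.00 in, Ȳ = 113.20 in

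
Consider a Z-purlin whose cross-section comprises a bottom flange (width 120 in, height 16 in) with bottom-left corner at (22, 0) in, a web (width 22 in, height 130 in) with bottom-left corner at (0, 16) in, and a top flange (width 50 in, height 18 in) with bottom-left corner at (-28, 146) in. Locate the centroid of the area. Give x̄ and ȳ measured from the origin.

Part | A | x̄ᵢ | ȳᵢ | A·x̄ᵢ | A·ȳᵢ
bottom flange | 1920.00 | 82.00 | 8.00 | 157440.00 | 15360.00
web | 2860.00 | 11.00 | 81.00 | 31460.00 | 231660.00
top flange | 900.00 | -3.00 | 155.00 | -2700.00 | 139500.00
Σ | 5680.00 |  |  | 186200.00 | 386520.00
x̄ = 186200.00 / 5680.00 = 32.78 in
ȳ = 386520.00 / 5680.00 = 68.05 in

x̄ = 32.78 in, ȳ = 68.05 in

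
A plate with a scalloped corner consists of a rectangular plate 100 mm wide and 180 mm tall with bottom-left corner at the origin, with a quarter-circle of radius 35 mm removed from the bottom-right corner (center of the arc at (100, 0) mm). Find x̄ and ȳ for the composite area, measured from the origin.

x̄ = 48.02 mm, ȳ = 94.24 mm

plate: A = 100 × 180 = 18000.00, centroid at (50.00, 90.00).
removed quarter-circle: A = −¼π·35² = -962.11, centroid at (85.15, 14.85).
ΣA = 17037.89 mm²
ΣAx̄ = (18000.00)(50.00) + (-962.11)(85.15) = 818080.39 mm³
ΣAȳ = (18000.00)(90.00) + (-962.11)(14.85) = 1605708.33 mm³
x̄ = 818080.39 / 17037.89 = 48.02 mm
ȳ = 1605708.33 / 17037.89 = 94.24 mm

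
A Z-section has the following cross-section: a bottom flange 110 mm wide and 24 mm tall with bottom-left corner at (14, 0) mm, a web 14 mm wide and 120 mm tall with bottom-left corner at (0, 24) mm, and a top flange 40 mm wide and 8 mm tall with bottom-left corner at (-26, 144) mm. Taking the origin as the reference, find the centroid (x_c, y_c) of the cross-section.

x_c = 41.38 mm, y_c = 47.45 mm

Part | A | x̄ᵢ | ȳᵢ | A·x̄ᵢ | A·ȳᵢ
bottom flange | 2640.00 | 69.00 | 12.00 | 182160.00 | 31680.00
web | 1680.00 | 7.00 | 84.00 | 11760.00 | 141120.00
top flange | 320.00 | -6.00 | 148.00 | -1920.00 | 47360.00
Σ | 4640.00 |  |  | 192000.00 | 220160.00
x_c = 192000.00 / 4640.00 = 41.38 mm
y_c = 220160.00 / 4640.00 = 47.45 mm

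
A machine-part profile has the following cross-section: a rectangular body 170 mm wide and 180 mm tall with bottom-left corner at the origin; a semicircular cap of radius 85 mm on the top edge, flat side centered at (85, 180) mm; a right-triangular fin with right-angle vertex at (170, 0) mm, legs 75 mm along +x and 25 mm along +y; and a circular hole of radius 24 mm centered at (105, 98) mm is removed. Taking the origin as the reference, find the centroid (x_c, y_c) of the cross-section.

x_c = 86.63 mm, y_c = 122.62 mm

rectangular body: A = 170 × 180 = 30600.00, centroid at (85.00, 90.00).
semicircular top: A = ½π·85² = 11349.00, centroid at (85.00, 216.08).
triangular fin: A = ½·75·25 = 937.50, centroid at (195.00, 8.33).
hole: A = −π·24² = -1809.56, centroid at (105.00, 98.00).
ΣA = 41076.95 mm²
ΣAx_c = (30600.00)(85.00) + (11349.00)(85.00) + (937.50)(195.00) + (-1809.56)(105.00) = 3558474.27 mm³
ΣAy_c = (30600.00)(90.00) + (11349.00)(216.08) + (937.50)(8.33) + (-1809.56)(98.00) = 5036713.17 mm³
x_c = 3558474.27 / 41076.95 = 86.63 mm
y_c = 5036713.17 / 41076.95 = 122.62 mm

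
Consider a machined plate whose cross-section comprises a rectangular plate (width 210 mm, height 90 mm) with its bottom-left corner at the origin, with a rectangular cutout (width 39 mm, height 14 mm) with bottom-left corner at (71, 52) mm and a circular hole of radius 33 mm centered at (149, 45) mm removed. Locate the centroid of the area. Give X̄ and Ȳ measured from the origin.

plate: A = 210 × 90 = 18900.00, centroid at (105.00, 45.00).
hole 1: A = −(39 × 14) = -546.00, centroid at (90.50, 59.00).
hole 2: A = −π·33² = -3421.19, centroid at (149.00, 45.00).
ΣA = 14932.81 mm²
ΣAX̄ = (18900.00)(105.00) + (-546.00)(90.50) + (-3421.19)(149.00) = 1425329.03 mm³
ΣAȲ = (18900.00)(45.00) + (-546.00)(59.00) + (-3421.19)(45.00) = 664332.25 mm³
X̄ = 1425329.03 / 14932.81 = 95.45 mm
Ȳ = 664332.25 / 14932.81 = 44.49 mm

X̄ = 95.45 mm, Ȳ = 44.49 mm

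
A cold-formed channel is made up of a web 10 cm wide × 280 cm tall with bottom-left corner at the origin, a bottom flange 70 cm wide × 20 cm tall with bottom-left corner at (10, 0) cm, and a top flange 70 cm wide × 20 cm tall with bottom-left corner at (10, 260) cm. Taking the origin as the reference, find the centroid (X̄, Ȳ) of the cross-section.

web: A = 10 × 280 = 2800.00, centroid at (5.00, 140.00).
bottom flange: A = 70 × 20 = 1400.00, centroid at (45.00, 10.00).
top flange: A = 70 × 20 = 1400.00, centroid at (45.00, 270.00).
ΣA = 5600.00 cm², ΣAX̄ = 140000.00 cm³, ΣAȲ = 784000.00 cm³.
X̄ = 140000.00/5600.00 = 25.00 cm; Ȳ = 784000.00/5600.00 = 140.00 cm.

X̄ = 25.00 cm, Ȳ = 140.00 cm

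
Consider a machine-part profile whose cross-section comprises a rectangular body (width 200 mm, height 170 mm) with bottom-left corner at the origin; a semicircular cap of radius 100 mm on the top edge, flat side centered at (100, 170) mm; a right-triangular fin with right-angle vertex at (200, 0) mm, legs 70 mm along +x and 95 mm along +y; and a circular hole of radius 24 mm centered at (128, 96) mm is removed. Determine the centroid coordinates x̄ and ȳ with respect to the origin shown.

x̄ = 107.02 mm, ȳ = 120.23 mm

rectangular body: A = 200 × 170 = 34000.00, centroid at (100.00, 85.00).
semicircular top: A = ½π·100² = 15707.96, centroid at (100.00, 212.44).
triangular fin: A = ½·70·95 = 3325.00, centroid at (223.33, 31.67).
hole: A = −π·24² = -1809.56, centroid at (128.00, 96.00).
ΣA = 51223.41 mm², ΣAx̄ = 5481756.32 mm³, ΣAȳ = 6158594.58 mm³.
x̄ = 5481756.32/51223.41 = 107.02 mm; ȳ = 6158594.58/51223.41 = 120.23 mm.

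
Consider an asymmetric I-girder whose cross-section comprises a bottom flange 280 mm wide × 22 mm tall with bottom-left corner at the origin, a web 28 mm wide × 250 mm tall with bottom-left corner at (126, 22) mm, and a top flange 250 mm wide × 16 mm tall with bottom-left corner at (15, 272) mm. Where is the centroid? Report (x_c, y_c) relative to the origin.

x_c = 140.00 mm, y_c = 129.18 mm

bottom flange: A = 280 × 22 = 6160.00, centroid at (140.00, 11.00).
web: A = 28 × 250 = 7000.00, centroid at (140.00, 147.00).
top flange: A = 250 × 16 = 4000.00, centroid at (140.00, 280.00).
ΣA = 17160.00 mm²
ΣAx_c = (6160.00)(140.00) + (7000.00)(140.00) + (4000.00)(140.00) = 2402400.00 mm³
ΣAy_c = (6160.00)(11.00) + (7000.00)(147.00) + (4000.00)(280.00) = 2216760.00 mm³
x_c = 2402400.00 / 17160.00 = 140.00 mm
y_c = 2216760.00 / 17160.00 = 129.18 mm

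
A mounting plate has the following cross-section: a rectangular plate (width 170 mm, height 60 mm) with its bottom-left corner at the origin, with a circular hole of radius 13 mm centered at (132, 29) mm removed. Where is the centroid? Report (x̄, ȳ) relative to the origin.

x̄ = 82.42 mm, ȳ = 30.05 mm

plate: A = 170 × 60 = 10200.00, centroid at (85.00, 30.00).
hole: A = −π·13² = -530.93, centroid at (132.00, 29.00).
ΣA = 9669.07 mm², ΣAx̄ = 796917.35 mm³, ΣAȳ = 290603.05 mm³.
x̄ = 796917.35/9669.07 = 82.42 mm; ȳ = 290603.05/9669.07 = 30.05 mm.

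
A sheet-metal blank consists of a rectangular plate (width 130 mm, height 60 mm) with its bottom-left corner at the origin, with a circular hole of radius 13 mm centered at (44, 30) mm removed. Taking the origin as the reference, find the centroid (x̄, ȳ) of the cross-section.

x̄ = 66.53 mm, ȳ = 30.00 mm

plate: A = 130 × 60 = 7800.00, centroid at (65.00, 30.00).
hole: A = −π·13² = -530.93, centroid at (44.00, 30.00).
ΣA = 7269.07 mm²
ΣAx̄ = (7800.00)(65.00) + (-530.93)(44.00) = 483639.12 mm³
ΣAȳ = (7800.00)(30.00) + (-530.93)(30.00) = 218072.13 mm³
x̄ = 483639.12 / 7269.07 = 66.53 mm
ȳ = 218072.13 / 7269.07 = 30.00 mm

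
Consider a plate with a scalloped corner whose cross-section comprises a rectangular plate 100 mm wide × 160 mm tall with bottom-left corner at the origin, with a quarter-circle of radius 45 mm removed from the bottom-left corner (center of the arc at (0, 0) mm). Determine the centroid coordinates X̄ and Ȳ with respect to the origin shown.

Part | A | x̄ᵢ | ȳᵢ | A·x̄ᵢ | A·ȳᵢ
plate | 16000.00 | 50.00 | 80.00 | 800000.00 | 1280000.00
removed quarter-circle | -1590.43 | 19.10 | 19.10 | -30375.00 | -30375.00
Σ | 14409.57 |  |  | 769625.00 | 1249625.00
X̄ = 769625.00 / 14409.57 = 53.41 mm
Ȳ = 1249625.00 / 14409.57 = 86.72 mm

X̄ = 53.41 mm, Ȳ = 86.72 mm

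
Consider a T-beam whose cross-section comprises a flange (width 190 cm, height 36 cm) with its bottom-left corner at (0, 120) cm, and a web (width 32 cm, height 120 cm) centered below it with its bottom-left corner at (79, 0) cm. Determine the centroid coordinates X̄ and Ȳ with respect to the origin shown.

X̄ = 95.00 cm, Ȳ = 109.96 cm

web: A = 32 × 120 = 3840.00, centroid at (95.00, 60.00).
flange: A = 190 × 36 = 6840.00, centroid at (95.00, 138.00).
ΣA = 10680.00 cm², ΣAX̄ = 1014600.00 cm³, ΣAȲ = 1174320.00 cm³.
X̄ = 1014600.00/10680.00 = 95.00 cm; Ȳ = 1174320.00/10680.00 = 109.96 cm.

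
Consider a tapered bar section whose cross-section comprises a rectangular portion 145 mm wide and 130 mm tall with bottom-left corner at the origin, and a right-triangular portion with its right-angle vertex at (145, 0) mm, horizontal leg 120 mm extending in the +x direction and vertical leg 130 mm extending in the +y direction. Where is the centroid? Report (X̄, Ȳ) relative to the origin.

rectangular portion: A = 145 × 130 = 18850.00, centroid at (72.50, 65.00).
triangular portion: A = ½·120·130 = 7800.00, centroid at (185.00, 43.33).
ΣA = 26650.00 mm²
ΣAX̄ = (18850.00)(72.50) + (7800.00)(185.00) = 2809625.00 mm³
ΣAȲ = (18850.00)(65.00) + (7800.00)(43.33) = 1563250.00 mm³
X̄ = 2809625.00 / 26650.00 = 105.43 mm
Ȳ = 1563250.00 / 26650.00 = 58.66 mm

X̄ = 105.43 mm, Ȳ = 58.66 mm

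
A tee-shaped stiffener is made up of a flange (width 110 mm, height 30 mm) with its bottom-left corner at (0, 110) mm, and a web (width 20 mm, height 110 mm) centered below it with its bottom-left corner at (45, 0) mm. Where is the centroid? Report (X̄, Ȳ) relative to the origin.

Part | A | x̄ᵢ | ȳᵢ | A·x̄ᵢ | A·ȳᵢ
web | 2200.00 | 55.00 | 55.00 | 121000.00 | 121000.00
flange | 3300.00 | 55.00 | 125.00 | 181500.00 | 412500.00
Σ | 5500.00 |  |  | 302500.00 | 533500.00
X̄ = 302500.00 / 5500.00 = 55.00 mm
Ȳ = 533500.00 / 5500.00 = 97.00 mm

X̄ = 55.00 mm, Ȳ = 97.00 mm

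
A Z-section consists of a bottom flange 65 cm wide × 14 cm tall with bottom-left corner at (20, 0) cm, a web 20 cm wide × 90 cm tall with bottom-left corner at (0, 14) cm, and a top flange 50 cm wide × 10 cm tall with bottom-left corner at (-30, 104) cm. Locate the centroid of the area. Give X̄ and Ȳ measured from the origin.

bottom flange: A = 65 × 14 = 910.00, centroid at (52.50, 7.00).
web: A = 20 × 90 = 1800.00, centroid at (10.00, 59.00).
top flange: A = 50 × 10 = 500.00, centroid at (-5.00, 109.00).
ΣA = 3210.00 cm²
ΣAX̄ = (910.00)(52.50) + (1800.00)(10.00) + (500.00)(-5.00) = 63275.00 cm³
ΣAȲ = (910.00)(7.00) + (1800.00)(59.00) + (500.00)(109.00) = 167070.00 cm³
X̄ = 63275.00 / 3210.00 = 19.71 cm
Ȳ = 167070.00 / 3210.00 = 52.05 cm

X̄ = 19.71 cm, Ȳ = 52.05 cm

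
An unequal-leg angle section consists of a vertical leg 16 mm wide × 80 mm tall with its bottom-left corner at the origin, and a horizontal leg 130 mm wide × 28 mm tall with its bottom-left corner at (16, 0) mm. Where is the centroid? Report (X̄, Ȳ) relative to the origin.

X̄ = 62.01 mm, Ȳ = 20.76 mm

Part | A | x̄ᵢ | ȳᵢ | A·x̄ᵢ | A·ȳᵢ
vertical leg | 1280.00 | 8.00 | 40.00 | 10240.00 | 51200.00
horizontal leg | 3640.00 | 81.00 | 14.00 | 294840.00 | 50960.00
Σ | 4920.00 |  |  | 305080.00 | 102160.00
X̄ = 305080.00 / 4920.00 = 62.01 mm
Ȳ = 102160.00 / 4920.00 = 20.76 mm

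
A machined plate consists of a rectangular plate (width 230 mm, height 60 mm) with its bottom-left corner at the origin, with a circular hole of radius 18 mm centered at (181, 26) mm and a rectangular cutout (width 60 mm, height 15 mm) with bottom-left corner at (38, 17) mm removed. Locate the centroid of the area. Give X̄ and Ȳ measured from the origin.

plate: A = 230 × 60 = 13800.00, centroid at (115.00, 30.00).
hole 1: A = −π·18² = -1017.88, centroid at (181.00, 26.00).
hole 2: A = −(60 × 15) = -900.00, centroid at (68.00, 24.50).
ΣA = 11882.12 mm², ΣAX̄ = 1341564.44 mm³, ΣAȲ = 365485.22 mm³.
X̄ = 1341564.44/11882.12 = 112.91 mm; Ȳ = 365485.22/11882.12 = 30.76 mm.

X̄ = 112.91 mm, Ȳ = 30.76 mm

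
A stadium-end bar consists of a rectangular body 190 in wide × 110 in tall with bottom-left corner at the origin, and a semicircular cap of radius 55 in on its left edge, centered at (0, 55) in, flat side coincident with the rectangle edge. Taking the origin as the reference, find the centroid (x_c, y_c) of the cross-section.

x_c = 73.08 in, y_c = 55.00 in

rectangular body: A = 190 × 110 = 20900.00, centroid at (95.00, 55.00).
semicircular end: A = ½π·55² = 4751.66, centroid at (-23.34, 55.00).
ΣA = 25651.66 in²
ΣAx_c = (20900.00)(95.00) + (4751.66)(-23.34) = 1874583.33 in³
ΣAy_c = (20900.00)(55.00) + (4751.66)(55.00) = 1410841.24 in³
x_c = 1874583.33 / 25651.66 = 73.08 in
y_c = 1410841.24 / 25651.66 = 55.00 in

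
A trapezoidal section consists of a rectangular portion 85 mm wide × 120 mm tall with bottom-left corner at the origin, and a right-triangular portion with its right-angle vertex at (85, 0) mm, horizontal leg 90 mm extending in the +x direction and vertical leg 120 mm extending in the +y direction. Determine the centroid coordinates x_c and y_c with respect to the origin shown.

rectangular portion: A = 85 × 120 = 10200.00, centroid at (42.50, 60.00).
triangular portion: A = ½·90·120 = 5400.00, centroid at (115.00, 40.00).
ΣA = 15600.00 mm²
ΣAx_c = (10200.00)(42.50) + (5400.00)(115.00) = 1054500.00 mm³
ΣAy_c = (10200.00)(60.00) + (5400.00)(40.00) = 828000.00 mm³
x_c = 1054500.00 / 15600.00 = 67.60 mm
y_c = 828000.00 / 15600.00 = 53.08 mm

x_c = 67.60 mm, y_c = 53.08 mm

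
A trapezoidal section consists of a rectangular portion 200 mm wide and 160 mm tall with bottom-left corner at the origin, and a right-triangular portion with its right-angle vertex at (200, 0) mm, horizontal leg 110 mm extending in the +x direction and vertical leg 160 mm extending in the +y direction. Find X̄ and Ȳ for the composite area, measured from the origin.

Part | A | x̄ᵢ | ȳᵢ | A·x̄ᵢ | A·ȳᵢ
rectangular portion | 32000.00 | 100.00 | 80.00 | 3200000.00 | 2560000.00
triangular portion | 8800.00 | 236.67 | 53.33 | 2082666.67 | 469333.33
Σ | 40800.00 |  |  | 5282666.67 | 3029333.33
X̄ = 5282666.67 / 40800.00 = 129.48 mm
Ȳ = 3029333.33 / 40800.00 = 74.25 mm

X̄ = 129.48 mm, Ȳ = 74.25 mm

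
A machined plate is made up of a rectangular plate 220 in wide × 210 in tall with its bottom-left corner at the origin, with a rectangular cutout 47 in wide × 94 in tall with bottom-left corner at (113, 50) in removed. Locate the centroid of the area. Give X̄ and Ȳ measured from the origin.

X̄ = 107.20 in, Ȳ = 105.85 in

Part | A | x̄ᵢ | ȳᵢ | A·x̄ᵢ | A·ȳᵢ
plate | 46200.00 | 110.00 | 105.00 | 5082000.00 | 4851000.00
hole | -4418.00 | 136.50 | 97.00 | -603057.00 | -428546.00
Σ | 41782.00 |  |  | 4478943.00 | 4422454.00
X̄ = 4478943.00 / 41782.00 = 107.20 in
Ȳ = 4422454.00 / 41782.00 = 105.85 in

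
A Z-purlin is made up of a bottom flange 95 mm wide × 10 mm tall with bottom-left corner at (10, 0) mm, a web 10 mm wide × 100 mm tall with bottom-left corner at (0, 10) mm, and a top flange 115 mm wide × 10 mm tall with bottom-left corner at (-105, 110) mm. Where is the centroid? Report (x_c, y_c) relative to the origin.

bottom flange: A = 95 × 10 = 950.00, centroid at (57.50, 5.00).
web: A = 10 × 100 = 1000.00, centroid at (5.00, 60.00).
top flange: A = 115 × 10 = 1150.00, centroid at (-47.50, 115.00).
ΣA = 3100.00 mm², ΣAx_c = 5000.00 mm³, ΣAy_c = 197000.00 mm³.
x_c = 5000.00/3100.00 = 1.61 mm; y_c = 197000.00/3100.00 = 63.55 mm.

x_c = 1.61 mm, y_c = 63.55 mm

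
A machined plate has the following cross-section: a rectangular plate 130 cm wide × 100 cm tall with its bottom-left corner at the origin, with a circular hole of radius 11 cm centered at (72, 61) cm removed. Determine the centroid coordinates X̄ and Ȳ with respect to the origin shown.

plate: A = 130 × 100 = 13000.00, centroid at (65.00, 50.00).
hole: A = −π·11² = -380.13, centroid at (72.00, 61.00).
ΣA = 12619.87 cm²
ΣAX̄ = (13000.00)(65.00) + (-380.13)(72.00) = 817630.44 cm³
ΣAȲ = (13000.00)(50.00) + (-380.13)(61.00) = 626811.90 cm³
X̄ = 817630.44 / 12619.87 = 64.79 cm
Ȳ = 626811.90 / 12619.87 = 49.67 cm

X̄ = 64.79 cm, Ȳ = 49.67 cm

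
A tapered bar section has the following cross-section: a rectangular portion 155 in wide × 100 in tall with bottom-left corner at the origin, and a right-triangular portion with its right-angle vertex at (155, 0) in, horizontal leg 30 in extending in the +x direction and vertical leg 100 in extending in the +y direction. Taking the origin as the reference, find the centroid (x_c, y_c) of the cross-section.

rectangular portion: A = 155 × 100 = 15500.00, centroid at (77.50, 50.00).
triangular portion: A = ½·30·100 = 1500.00, centroid at (165.00, 33.33).
ΣA = 17000.00 in², ΣAx_c = 1448750.00 in³, ΣAy_c = 825000.00 in³.
x_c = 1448750.00/17000.00 = 85.22 in; y_c = 825000.00/17000.00 = 48.53 in.

x_c = 85.22 in, y_c = 48.53 in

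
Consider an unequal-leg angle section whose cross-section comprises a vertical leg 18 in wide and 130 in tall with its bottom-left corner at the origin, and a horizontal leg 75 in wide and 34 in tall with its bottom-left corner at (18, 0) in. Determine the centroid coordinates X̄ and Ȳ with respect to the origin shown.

X̄ = 33.25 in, Ȳ = 39.97 in

Part | A | x̄ᵢ | ȳᵢ | A·x̄ᵢ | A·ȳᵢ
vertical leg | 2340.00 | 9.00 | 65.00 | 21060.00 | 152100.00
horizontal leg | 2550.00 | 55.50 | 17.00 | 141525.00 | 43350.00
Σ | 4890.00 |  |  | 162585.00 | 195450.00
X̄ = 162585.00 / 4890.00 = 33.25 in
Ȳ = 195450.00 / 4890.00 = 39.97 in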